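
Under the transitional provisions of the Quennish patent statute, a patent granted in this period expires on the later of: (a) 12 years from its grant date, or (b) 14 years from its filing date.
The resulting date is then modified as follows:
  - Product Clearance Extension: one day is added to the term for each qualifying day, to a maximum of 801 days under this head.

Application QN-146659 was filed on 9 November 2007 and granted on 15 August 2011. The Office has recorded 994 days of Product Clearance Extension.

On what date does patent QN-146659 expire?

October 24, 2025

(a) grant + 12 years → 15 August 2023.
(b) filing + 14 years → 9 November 2021.
Later of the two: 15 August 2023.
Product Clearance Extension: 994 days claimed exceeds the 801-day cap, so +801 days → 24 October 2025.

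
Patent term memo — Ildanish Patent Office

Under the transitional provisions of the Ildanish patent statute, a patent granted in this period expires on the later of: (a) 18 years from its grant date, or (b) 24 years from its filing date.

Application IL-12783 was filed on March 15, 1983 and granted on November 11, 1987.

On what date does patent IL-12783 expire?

(a) grant + 18 years → 11 November 2005.
(b) filing + 24 years → 15 March 2007.
Later of the two: 15 March 2007.

2007-03-15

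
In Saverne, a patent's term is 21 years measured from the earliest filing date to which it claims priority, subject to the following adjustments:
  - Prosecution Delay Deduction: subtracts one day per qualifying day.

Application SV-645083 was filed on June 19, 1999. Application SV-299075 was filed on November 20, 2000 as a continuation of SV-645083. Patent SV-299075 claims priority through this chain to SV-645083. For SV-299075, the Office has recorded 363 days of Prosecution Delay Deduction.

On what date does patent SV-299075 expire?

June 22, 2019

Earliest priority filing: 19 June 1999.
Base term: 19 June 1999 + 21 years → 19 June 2020.
Prosecution Delay Deduction: −363 days → 22 June 2019.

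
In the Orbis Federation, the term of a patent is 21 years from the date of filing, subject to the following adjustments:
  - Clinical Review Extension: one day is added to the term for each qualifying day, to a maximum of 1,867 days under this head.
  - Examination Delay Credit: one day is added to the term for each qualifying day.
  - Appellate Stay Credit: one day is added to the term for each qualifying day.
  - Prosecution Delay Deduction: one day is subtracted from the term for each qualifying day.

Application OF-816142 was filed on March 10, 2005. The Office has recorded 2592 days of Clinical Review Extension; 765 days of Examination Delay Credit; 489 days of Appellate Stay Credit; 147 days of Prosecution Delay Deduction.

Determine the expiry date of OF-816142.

Base term: filing date + 21 years → 10 March 2026.
Clinical Review Extension: 2592 days claimed exceeds the 1867-day cap, so +1867 days → 20 April 2031.
Examination Delay Credit: +765 days → 24 May 2033.
Appellate Stay Credit: +489 days → 25 September 2034.
Prosecution Delay Deduction: −147 days → 1 May 2034.

May 1, 2034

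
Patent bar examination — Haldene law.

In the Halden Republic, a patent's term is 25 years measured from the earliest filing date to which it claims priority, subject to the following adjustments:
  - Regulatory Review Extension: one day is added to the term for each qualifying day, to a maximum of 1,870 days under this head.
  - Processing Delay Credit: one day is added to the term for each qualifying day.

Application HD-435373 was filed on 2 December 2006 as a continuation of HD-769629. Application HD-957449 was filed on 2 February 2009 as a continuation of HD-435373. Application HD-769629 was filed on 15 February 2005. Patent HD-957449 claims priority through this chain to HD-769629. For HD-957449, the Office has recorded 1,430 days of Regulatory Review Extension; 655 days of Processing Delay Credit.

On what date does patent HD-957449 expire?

2035-11-01

Earliest priority filing: 15 February 2005.
Base term: 15 February 2005 + 25 years → 15 February 2030.
Regulatory Review Extension: 1430 days (within the 1870-day cap) → +1430 days → 15 January 2034.
Processing Delay Credit: +655 days → 1 November 2035.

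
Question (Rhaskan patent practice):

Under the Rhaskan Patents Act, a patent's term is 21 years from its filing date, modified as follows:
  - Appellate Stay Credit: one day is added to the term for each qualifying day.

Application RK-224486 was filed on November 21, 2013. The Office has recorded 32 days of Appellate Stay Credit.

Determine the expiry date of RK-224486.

2034-12-23

Base term: filing date + 21 years → 21 November 2034.
Appellate Stay Credit: +32 days → 23 December 2034.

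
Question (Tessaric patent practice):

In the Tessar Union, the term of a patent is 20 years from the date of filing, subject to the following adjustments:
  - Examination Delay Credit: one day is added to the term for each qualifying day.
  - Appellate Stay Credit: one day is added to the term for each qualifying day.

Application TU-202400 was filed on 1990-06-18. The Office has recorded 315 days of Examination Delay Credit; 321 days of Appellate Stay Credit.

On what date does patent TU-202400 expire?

March 15, 2012

Base term: filing date + 20 years → 18 June 2010.
Examination Delay Credit: +315 days → 29 April 2011.
Appellate Stay Credit: +321 days → 15 March 2012.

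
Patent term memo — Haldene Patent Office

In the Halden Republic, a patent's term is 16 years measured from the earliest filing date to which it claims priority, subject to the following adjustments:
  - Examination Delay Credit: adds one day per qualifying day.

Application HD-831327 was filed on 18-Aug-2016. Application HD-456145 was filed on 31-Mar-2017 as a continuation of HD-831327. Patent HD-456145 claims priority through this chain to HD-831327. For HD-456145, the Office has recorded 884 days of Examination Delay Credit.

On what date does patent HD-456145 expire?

2035-01-19

Earliest priority filing: 18 August 2016.
Base term: 18 August 2016 + 16 years → 18 August 2032.
Examination Delay Credit: +884 days → 19 January 2035.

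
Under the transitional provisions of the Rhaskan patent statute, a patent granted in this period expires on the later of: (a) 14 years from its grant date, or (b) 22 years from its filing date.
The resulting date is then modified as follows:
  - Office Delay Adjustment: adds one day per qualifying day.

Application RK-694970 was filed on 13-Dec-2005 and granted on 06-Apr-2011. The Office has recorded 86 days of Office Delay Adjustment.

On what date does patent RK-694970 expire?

2028-03-08

(a) grant + 14 years → 6 April 2025.
(b) filing + 22 years → 13 December 2027.
Later of the two: 13 December 2027.
Office Delay Adjustment: +86 days → 8 March 2028.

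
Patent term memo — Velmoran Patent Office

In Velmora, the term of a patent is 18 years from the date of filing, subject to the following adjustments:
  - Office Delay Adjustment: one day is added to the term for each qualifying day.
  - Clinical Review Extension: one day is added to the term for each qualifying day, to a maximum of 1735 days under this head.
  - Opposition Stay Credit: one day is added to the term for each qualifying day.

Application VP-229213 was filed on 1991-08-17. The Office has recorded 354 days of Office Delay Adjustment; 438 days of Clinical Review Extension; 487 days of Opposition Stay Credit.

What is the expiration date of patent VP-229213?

February 16, 2013

Base term: filing date + 18 years → 17 August 2009.
Office Delay Adjustment: +354 days → 6 August 2010.
Clinical Review Extension: 438 days (within the 1735-day cap) → +438 days → 18 October 2011.
Opposition Stay Credit: +487 days → 16 February 2013.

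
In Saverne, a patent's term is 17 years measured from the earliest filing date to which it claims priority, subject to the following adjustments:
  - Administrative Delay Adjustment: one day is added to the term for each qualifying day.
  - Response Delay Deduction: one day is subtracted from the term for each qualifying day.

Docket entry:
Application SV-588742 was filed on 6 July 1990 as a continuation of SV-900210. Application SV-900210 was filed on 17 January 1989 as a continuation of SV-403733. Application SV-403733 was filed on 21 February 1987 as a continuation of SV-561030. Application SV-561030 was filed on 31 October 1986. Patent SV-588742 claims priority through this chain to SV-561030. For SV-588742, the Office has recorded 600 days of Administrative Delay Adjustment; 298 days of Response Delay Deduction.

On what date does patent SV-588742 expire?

Earliest priority filing: 31 October 1986.
Base term: 31 October 1986 + 17 years → 31 October 2003.
Administrative Delay Adjustment: +600 days → 22 June 2005.
Response Delay Deduction: −298 days → 28 August 2004.

2004-08-28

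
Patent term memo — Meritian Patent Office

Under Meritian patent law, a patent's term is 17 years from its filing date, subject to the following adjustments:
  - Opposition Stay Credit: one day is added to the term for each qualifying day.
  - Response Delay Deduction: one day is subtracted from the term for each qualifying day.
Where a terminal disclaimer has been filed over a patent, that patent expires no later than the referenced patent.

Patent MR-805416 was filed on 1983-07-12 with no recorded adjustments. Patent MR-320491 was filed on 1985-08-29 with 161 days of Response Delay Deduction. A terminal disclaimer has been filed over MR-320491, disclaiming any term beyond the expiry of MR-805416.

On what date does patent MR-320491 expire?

2000-07-12

Natural term of MR-320491:
  Base: filing + 17 years → 29 August 2002.
  Response Delay Deduction: −161 days → 21 March 2002.
Expiry of referenced patent MR-805416:
  Base: filing + 17 years → 12 July 2000.
Terminal disclaimer: MR-320491 expires on the earlier of 21 March 2002 and 12 July 2000.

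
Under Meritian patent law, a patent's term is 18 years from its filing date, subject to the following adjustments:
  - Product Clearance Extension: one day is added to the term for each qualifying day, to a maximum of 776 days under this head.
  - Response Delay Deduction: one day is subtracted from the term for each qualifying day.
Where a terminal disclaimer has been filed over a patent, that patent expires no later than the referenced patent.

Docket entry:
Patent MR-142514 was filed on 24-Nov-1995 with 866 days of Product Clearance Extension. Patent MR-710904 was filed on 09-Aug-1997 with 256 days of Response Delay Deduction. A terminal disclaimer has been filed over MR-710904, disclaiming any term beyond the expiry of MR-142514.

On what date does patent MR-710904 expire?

Natural term of MR-710904:
  Base: filing + 18 years → 9 August 2015.
  Response Delay Deduction: −256 days → 26 November 2014.
Expiry of referenced patent MR-142514:
  Base: filing + 18 years → 24 November 2013.
  Product Clearance Extension: 866 days claimed exceeds the 776-day cap, so +776 days → 9 January 2016.
Terminal disclaimer: MR-710904 expires on the earlier of 26 November 2014 and 9 January 2016.

November 26, 2014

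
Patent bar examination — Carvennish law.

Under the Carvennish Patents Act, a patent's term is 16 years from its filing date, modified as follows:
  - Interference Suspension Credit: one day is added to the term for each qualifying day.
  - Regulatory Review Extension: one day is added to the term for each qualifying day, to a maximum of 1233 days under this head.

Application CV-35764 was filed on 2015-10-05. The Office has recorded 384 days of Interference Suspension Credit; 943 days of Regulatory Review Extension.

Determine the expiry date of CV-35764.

Base term: filing date + 16 years → 5 October 2031.
Interference Suspension Credit: +384 days → 23 October 2032.
Regulatory Review Extension: 943 days (within the 1233-day cap) → +943 days → 24 May 2035.

May 24, 2035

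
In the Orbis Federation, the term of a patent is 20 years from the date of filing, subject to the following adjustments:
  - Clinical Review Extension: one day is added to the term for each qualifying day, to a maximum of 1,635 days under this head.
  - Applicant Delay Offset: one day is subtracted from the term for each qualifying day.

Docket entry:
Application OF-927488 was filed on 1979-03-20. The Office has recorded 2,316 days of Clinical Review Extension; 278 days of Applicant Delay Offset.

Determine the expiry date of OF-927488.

Base term: filing date + 20 years → 20 March 1999.
Clinical Review Extension: 2316 days claimed exceeds the 1635-day cap, so +1635 days → 10 September 2003.
Applicant Delay Offset: −278 days → 6 December 2002.

December 6, 2002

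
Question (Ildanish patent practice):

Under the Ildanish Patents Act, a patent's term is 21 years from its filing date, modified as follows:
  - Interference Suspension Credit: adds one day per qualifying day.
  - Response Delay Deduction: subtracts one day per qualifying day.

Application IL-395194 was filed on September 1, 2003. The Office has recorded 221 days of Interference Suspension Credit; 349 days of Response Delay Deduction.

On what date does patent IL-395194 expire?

Base term: filing date + 21 years → 1 September 2024.
Interference Suspension Credit: +221 days → 10 April 2025.
Response Delay Deduction: −349 days → 26 April 2024.

April 26, 2024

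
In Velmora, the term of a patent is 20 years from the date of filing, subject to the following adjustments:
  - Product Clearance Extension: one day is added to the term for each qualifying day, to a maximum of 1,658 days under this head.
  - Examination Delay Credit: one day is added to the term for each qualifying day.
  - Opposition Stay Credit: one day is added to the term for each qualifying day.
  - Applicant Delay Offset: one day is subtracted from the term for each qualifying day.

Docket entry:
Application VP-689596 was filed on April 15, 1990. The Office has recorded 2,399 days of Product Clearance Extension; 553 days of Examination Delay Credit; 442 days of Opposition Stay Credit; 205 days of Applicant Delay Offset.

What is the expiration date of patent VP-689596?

December 27, 2016

Base term: filing date + 20 years → 15 April 2010.
Product Clearance Extension: 2399 days claimed exceeds the 1658-day cap, so +1658 days → 29 October 2014.
Examination Delay Credit: +553 days → 4 May 2016.
Opposition Stay Credit: +442 days → 20 July 2017.
Applicant Delay Offset: −205 days → 27 December 2016.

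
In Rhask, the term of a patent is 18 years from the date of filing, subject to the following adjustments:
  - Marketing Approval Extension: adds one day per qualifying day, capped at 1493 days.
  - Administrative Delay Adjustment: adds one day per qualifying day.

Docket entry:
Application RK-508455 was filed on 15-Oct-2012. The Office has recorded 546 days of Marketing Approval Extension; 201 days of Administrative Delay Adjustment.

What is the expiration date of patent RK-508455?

October 31, 2032

Base term: filing date + 18 years → 15 October 2030.
Marketing Approval Extension: 546 days (within the 1493-day cap) → +546 days → 13 April 2032.
Administrative Delay Adjustment: +201 days → 31 October 2032.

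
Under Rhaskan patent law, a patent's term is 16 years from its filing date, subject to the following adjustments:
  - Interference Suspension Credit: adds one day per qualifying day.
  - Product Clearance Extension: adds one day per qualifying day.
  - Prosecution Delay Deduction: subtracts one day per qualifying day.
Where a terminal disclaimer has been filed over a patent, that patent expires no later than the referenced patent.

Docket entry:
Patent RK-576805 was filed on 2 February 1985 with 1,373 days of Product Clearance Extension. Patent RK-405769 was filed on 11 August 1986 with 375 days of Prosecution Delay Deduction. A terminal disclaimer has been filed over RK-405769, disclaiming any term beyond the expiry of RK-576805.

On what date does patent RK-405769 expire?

Natural term of RK-405769:
  Base: filing + 16 years → 11 August 2002.
  Prosecution Delay Deduction: −375 days → 1 August 2001.
Expiry of referenced patent RK-576805:
  Base: filing + 16 years → 2 February 2001.
  Product Clearance Extension: +1373 days → 6 November 2004.
Terminal disclaimer: RK-405769 expires on the earlier of 1 August 2001 and 6 November 2004.

August 1, 2001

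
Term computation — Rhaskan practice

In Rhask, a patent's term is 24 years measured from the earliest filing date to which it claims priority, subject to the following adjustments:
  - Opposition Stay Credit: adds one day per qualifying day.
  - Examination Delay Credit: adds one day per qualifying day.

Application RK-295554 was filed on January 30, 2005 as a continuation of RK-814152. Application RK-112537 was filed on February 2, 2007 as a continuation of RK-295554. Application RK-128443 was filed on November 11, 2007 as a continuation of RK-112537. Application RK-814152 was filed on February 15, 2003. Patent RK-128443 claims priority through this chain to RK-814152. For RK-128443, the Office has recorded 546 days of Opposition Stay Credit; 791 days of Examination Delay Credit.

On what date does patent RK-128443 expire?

October 14, 2030

Earliest priority filing: 15 February 2003.
Base term: 15 February 2003 + 24 years → 15 February 2027.
Opposition Stay Credit: +546 days → 14 August 2028.
Examination Delay Credit: +791 days → 14 October 2030.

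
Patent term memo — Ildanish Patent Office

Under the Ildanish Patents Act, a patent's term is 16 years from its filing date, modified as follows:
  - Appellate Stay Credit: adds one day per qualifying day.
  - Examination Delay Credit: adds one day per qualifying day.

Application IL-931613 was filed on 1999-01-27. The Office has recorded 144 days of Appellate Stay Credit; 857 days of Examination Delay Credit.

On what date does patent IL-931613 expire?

Base term: filing date + 16 years → 27 January 2015.
Appellate Stay Credit: +144 days → 20 June 2015.
Examination Delay Credit: +857 days → 24 October 2017.

2017-10-24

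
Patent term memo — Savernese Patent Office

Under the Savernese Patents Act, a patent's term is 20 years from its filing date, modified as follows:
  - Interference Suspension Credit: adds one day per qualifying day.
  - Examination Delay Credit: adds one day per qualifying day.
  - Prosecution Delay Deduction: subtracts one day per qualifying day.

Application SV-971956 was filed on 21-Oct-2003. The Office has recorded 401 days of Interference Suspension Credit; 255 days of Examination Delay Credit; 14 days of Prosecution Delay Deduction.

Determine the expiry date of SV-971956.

July 24, 2025

Base term: filing date + 20 years → 21 October 2023.
Interference Suspension Credit: +401 days → 25 November 2024.
Examination Delay Credit: +255 days → 7 August 2025.
Prosecution Delay Deduction: −14 days → 24 July 2025.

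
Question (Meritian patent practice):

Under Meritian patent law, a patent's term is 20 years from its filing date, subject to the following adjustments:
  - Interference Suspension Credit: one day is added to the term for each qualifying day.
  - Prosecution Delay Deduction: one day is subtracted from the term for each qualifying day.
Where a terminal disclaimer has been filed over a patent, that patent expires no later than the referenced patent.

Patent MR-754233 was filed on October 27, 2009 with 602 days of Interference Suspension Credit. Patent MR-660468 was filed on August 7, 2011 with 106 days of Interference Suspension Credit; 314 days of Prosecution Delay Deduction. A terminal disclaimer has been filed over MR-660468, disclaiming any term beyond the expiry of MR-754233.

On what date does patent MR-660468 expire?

Natural term of MR-660468:
  Base: filing + 20 years → 7 August 2031.
  Interference Suspension Credit: +106 days → 21 November 2031.
  Prosecution Delay Deduction: −314 days → 11 January 2031.
Expiry of referenced patent MR-754233:
  Base: filing + 20 years → 27 October 2029.
  Interference Suspension Credit: +602 days → 21 June 2031.
Terminal disclaimer: MR-660468 expires on the earlier of 11 January 2031 and 21 June 2031.

2031-01-11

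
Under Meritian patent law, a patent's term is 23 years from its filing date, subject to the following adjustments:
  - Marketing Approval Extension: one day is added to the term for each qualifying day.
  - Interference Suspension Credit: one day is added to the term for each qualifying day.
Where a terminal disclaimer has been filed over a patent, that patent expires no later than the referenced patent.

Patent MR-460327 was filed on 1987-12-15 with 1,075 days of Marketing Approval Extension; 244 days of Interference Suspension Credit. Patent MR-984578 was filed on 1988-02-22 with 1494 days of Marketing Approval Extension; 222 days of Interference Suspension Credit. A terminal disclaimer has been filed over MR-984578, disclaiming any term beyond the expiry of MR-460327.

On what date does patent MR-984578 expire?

2014-07-26

Natural term of MR-984578:
  Base: filing + 23 years → 22 February 2011.
  Marketing Approval Extension: +1494 days → 27 March 2015.
  Interference Suspension Credit: +222 days → 4 November 2015.
Expiry of referenced patent MR-460327:
  Base: filing + 23 years → 15 December 2010.
  Marketing Approval Extension: +1075 days → 24 November 2013.
  Interference Suspension Credit: +244 days → 26 July 2014.
Terminal disclaimer: MR-984578 expires on the earlier of 4 November 2015 and 26 July 2014.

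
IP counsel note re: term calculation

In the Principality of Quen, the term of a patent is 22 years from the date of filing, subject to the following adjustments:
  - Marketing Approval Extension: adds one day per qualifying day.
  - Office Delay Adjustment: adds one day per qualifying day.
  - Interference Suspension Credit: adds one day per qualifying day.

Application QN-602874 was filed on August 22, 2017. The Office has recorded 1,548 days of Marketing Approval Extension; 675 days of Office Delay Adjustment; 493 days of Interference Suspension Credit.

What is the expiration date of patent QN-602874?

Base term: filing date + 22 years → 22 August 2039.
Marketing Approval Extension: +1548 days → 17 November 2043.
Office Delay Adjustment: +675 days → 22 September 2045.
Interference Suspension Credit: +493 days → 28 January 2047.

2047-01-28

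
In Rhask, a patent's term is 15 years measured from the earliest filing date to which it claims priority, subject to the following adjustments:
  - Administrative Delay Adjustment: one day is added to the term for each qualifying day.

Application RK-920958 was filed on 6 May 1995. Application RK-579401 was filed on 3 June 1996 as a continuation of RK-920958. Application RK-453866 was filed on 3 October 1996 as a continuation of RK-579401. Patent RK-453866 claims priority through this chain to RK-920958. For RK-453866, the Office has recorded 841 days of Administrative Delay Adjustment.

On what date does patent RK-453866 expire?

Earliest priority filing: 6 May 1995.
Base term: 6 May 1995 + 15 years → 6 May 2010.
Administrative Delay Adjustment: +841 days → 24 August 2012.

August 24, 2012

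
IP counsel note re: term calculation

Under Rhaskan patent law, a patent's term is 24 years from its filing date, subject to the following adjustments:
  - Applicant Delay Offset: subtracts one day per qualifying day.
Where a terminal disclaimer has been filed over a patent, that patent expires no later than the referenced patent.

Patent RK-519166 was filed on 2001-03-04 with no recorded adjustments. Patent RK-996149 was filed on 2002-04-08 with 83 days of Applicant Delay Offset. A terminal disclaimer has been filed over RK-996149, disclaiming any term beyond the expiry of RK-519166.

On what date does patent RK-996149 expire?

Natural term of RK-996149:
  Base: filing + 24 years → 8 April 2026.
  Applicant Delay Offset: −83 days → 15 January 2026.
Expiry of referenced patent RK-519166:
  Base: filing + 24 years → 4 March 2025.
Terminal disclaimer: RK-996149 expires on the earlier of 15 January 2026 and 4 March 2025.

March 4, 2025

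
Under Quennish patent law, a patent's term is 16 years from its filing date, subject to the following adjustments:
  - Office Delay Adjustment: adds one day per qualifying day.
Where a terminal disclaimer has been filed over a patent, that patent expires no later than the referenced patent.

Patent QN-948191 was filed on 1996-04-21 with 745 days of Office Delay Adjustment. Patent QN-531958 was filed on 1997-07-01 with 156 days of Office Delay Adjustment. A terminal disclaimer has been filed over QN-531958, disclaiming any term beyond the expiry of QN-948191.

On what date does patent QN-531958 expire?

Natural term of QN-531958:
  Base: filing + 16 years → 1 July 2013.
  Office Delay Adjustment: +156 days → 4 December 2013.
Expiry of referenced patent QN-948191:
  Base: filing + 16 years → 21 April 2012.
  Office Delay Adjustment: +745 days → 6 May 2014.
Terminal disclaimer: QN-531958 expires on the earlier of 4 December 2013 and 6 May 2014.

December 4, 2013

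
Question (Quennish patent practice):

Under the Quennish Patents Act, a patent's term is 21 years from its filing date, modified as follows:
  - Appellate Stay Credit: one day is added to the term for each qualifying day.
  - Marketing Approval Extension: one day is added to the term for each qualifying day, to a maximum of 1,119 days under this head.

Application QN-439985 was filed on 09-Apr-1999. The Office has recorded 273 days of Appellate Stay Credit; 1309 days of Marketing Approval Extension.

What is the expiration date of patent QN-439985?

Base term: filing date + 21 years → 9 April 2020.
Appellate Stay Credit: +273 days → 7 January 2021.
Marketing Approval Extension: 1309 days claimed exceeds the 1119-day cap, so +1119 days → 31 January 2024.

January 31, 2024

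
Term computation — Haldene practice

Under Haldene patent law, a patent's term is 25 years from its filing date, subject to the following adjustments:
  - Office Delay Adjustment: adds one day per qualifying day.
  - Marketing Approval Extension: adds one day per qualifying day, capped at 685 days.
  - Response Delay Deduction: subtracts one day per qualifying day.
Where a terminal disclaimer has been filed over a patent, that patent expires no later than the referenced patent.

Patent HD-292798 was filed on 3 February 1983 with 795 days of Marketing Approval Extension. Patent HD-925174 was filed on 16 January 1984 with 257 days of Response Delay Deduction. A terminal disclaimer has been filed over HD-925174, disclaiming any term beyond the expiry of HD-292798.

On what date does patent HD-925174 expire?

2008-05-04

Natural term of HD-925174:
  Base: filing + 25 years → 16 January 2009.
  Response Delay Deduction: −257 days → 4 May 2008.
Expiry of referenced patent HD-292798:
  Base: filing + 25 years → 3 February 2008.
  Marketing Approval Extension: 795 days claimed exceeds the 685-day cap, so +685 days → 19 December 2009.
Terminal disclaimer: HD-925174 expires on the earlier of 4 May 2008 and 19 December 2009.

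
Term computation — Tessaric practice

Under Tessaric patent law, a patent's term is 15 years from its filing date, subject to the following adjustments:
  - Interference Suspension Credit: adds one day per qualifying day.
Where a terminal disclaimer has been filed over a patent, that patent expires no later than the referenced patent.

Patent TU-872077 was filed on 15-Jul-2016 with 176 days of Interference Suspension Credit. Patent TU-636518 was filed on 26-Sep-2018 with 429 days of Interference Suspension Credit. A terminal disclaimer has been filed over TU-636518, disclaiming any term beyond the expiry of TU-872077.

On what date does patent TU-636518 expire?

Natural term of TU-636518:
  Base: filing + 15 years → 26 September 2033.
  Interference Suspension Credit: +429 days → 29 November 2034.
Expiry of referenced patent TU-872077:
  Base: filing + 15 years → 15 July 2031.
  Interference Suspension Credit: +176 days → 7 January 2032.
Terminal disclaimer: TU-636518 expires on the earlier of 29 November 2034 and 7 January 2032.

2032-01-07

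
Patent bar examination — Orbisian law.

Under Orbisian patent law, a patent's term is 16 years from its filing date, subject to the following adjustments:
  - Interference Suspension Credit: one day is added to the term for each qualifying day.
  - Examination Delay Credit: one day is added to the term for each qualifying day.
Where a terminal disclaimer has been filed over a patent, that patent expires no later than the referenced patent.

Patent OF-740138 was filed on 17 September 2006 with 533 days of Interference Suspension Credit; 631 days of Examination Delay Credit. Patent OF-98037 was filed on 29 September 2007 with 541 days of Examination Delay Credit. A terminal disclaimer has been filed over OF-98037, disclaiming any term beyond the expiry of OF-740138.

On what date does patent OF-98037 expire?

2025-03-23

Natural term of OF-98037:
  Base: filing + 16 years → 29 September 2023.
  Examination Delay Credit: +541 days → 23 March 2025.
Expiry of referenced patent OF-740138:
  Base: filing + 16 years → 17 September 2022.
  Interference Suspension Credit: +533 days → 3 March 2024.
  Examination Delay Credit: +631 days → 24 November 2025.
Terminal disclaimer: OF-98037 expires on the earlier of 23 March 2025 and 24 November 2025.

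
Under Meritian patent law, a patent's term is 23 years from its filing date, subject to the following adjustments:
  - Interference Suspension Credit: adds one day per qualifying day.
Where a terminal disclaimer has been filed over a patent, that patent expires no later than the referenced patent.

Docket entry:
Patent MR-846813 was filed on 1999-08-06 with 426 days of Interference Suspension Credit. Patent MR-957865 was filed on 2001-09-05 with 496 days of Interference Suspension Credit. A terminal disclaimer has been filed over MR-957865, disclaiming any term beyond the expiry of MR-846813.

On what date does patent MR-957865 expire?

October 6, 2023

Natural term of MR-957865:
  Base: filing + 23 years → 5 September 2024.
  Interference Suspension Credit: +496 days → 14 January 2026.
Expiry of referenced patent MR-846813:
  Base: filing + 23 years → 6 August 2022.
  Interference Suspension Credit: +426 days → 6 October 2023.
Terminal disclaimer: MR-957865 expires on the earlier of 14 January 2026 and 6 October 2023.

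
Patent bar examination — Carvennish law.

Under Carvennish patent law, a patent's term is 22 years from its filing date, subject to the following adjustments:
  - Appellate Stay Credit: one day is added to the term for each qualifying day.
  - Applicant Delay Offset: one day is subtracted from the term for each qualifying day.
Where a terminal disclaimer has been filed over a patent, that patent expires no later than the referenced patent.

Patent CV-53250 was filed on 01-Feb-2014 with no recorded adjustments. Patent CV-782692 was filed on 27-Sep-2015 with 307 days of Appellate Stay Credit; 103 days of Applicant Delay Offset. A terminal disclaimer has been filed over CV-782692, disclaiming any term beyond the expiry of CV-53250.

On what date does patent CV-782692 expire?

Natural term of CV-782692:
  Base: filing + 22 years → 27 September 2037.
  Appellate Stay Credit: +307 days → 31 July 2038.
  Applicant Delay Offset: −103 days → 19 April 2038.
Expiry of referenced patent CV-53250:
  Base: filing + 22 years → 1 February 2036.
Terminal disclaimer: CV-782692 expires on the earlier of 19 April 2038 and 1 February 2036.

February 1, 2036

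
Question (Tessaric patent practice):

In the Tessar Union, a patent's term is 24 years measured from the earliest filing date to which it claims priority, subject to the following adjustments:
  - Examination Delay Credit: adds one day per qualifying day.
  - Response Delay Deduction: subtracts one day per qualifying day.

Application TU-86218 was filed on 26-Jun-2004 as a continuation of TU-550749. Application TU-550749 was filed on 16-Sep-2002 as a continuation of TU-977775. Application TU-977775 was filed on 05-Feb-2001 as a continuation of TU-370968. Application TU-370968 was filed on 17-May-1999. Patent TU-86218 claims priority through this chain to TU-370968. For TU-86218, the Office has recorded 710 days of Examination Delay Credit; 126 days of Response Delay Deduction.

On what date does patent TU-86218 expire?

Earliest priority filing: 17 May 1999.
Base term: 17 May 1999 + 24 years → 17 May 2023.
Examination Delay Credit: +710 days → 26 April 2025.
Response Delay Deduction: −126 days → 21 December 2024.

December 21, 2024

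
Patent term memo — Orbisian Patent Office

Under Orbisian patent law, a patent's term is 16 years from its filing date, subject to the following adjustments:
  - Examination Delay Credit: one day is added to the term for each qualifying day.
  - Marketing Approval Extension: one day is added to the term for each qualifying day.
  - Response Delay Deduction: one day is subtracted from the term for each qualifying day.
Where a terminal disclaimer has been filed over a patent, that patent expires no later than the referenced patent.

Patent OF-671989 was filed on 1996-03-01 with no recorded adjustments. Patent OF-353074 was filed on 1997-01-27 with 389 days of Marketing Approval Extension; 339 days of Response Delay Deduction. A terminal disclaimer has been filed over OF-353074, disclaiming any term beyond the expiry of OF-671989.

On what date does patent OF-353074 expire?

March 1, 2012

Natural term of OF-353074:
  Base: filing + 16 years → 27 January 2013.
  Marketing Approval Extension: +389 days → 20 February 2014.
  Response Delay Deduction: −339 days → 18 March 2013.
Expiry of referenced patent OF-671989:
  Base: filing + 16 years → 1 March 2012.
Terminal disclaimer: OF-353074 expires on the earlier of 18 March 2013 and 1 March 2012.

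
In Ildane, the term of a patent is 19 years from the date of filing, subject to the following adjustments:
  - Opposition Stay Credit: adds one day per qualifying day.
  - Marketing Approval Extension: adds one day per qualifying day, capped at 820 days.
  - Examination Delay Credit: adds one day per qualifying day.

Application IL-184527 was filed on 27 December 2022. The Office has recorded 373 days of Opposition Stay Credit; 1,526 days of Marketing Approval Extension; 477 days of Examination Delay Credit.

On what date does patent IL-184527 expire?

Base term: filing date + 19 years → 27 December 2041.
Opposition Stay Credit: +373 days → 4 January 2043.
Marketing Approval Extension: 1526 days claimed exceeds the 820-day cap, so +820 days → 3 April 2045.
Examination Delay Credit: +477 days → 24 July 2046.

2046-07-24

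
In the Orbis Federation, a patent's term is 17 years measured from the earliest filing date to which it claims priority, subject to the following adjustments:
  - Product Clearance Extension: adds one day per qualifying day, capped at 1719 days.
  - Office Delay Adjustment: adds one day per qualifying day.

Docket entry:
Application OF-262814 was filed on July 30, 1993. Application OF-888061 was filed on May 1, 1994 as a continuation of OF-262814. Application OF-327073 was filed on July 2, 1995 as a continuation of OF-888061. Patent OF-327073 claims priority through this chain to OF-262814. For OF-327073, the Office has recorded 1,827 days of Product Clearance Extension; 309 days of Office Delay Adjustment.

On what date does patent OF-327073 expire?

Earliest priority filing: 30 July 1993.
Base term: 30 July 1993 + 17 years → 30 July 2010.
Product Clearance Extension: 1827 days claimed exceeds the 1719-day cap, so +1719 days → 14 April 2015.
Office Delay Adjustment: +309 days → 17 February 2016.

February 17, 2016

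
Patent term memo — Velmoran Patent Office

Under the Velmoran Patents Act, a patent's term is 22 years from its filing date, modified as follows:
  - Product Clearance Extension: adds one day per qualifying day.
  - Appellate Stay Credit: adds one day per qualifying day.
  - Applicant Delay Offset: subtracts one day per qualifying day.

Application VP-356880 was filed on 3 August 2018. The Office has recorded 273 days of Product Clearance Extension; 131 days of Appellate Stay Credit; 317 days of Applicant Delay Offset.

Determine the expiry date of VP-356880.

2040-10-29

Base term: filing date + 22 years → 3 August 2040.
Product Clearance Extension: +273 days → 3 May 2041.
Appellate Stay Credit: +131 days → 11 September 2041.
Applicant Delay Offset: −317 days → 29 October 2040.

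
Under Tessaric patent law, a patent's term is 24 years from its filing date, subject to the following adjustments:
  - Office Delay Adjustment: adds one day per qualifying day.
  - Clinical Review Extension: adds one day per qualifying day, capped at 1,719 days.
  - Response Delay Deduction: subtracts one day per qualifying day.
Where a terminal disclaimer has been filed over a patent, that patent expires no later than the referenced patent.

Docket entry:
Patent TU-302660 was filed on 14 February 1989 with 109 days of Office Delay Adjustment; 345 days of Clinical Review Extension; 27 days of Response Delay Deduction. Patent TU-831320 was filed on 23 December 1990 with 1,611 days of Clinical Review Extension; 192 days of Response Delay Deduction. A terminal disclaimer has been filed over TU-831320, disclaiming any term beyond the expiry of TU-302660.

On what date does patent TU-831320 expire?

Natural term of TU-831320:
  Base: filing + 24 years → 23 December 2014.
  Clinical Review Extension: 1611 days (within the 1719-day cap) → +1611 days → 22 May 2019.
  Response Delay Deduction: −192 days → 11 November 2018.
Expiry of referenced patent TU-302660:
  Base: filing + 24 years → 14 February 2013.
  Office Delay Adjustment: +109 days → 3 June 2013.
  Clinical Review Extension: 345 days (within the 1719-day cap) → +345 days → 14 May 2014.
  Response Delay Deduction: −27 days → 17 April 2014.
Terminal disclaimer: TU-831320 expires on the earlier of 11 November 2018 and 17 April 2014.

April 17, 2014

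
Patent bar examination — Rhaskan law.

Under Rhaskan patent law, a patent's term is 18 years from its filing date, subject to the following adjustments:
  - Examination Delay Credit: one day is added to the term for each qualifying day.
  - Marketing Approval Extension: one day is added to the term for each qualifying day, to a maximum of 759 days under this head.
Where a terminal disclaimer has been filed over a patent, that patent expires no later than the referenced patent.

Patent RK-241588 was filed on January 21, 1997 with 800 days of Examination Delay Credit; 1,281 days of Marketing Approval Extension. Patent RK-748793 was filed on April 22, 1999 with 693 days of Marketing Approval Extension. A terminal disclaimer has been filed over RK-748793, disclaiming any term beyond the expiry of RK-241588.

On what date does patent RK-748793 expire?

March 16, 2019

Natural term of RK-748793:
  Base: filing + 18 years → 22 April 2017.
  Marketing Approval Extension: 693 days (within the 759-day cap) → +693 days → 16 March 2019.
Expiry of referenced patent RK-241588:
  Base: filing + 18 years → 21 January 2015.
  Examination Delay Credit: +800 days → 31 March 2017.
  Marketing Approval Extension: 1281 days claimed exceeds the 759-day cap, so +759 days → 29 April 2019.
Terminal disclaimer: RK-748793 expires on the earlier of 16 March 2019 and 29 April 2019.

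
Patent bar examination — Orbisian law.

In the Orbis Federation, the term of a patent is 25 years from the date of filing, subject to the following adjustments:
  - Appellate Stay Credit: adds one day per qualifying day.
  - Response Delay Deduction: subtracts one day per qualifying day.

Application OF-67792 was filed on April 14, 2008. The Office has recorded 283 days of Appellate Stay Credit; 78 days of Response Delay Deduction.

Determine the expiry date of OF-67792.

Base term: filing date + 25 years → 14 April 2033.
Appellate Stay Credit: +283 days → 22 January 2034.
Response Delay Deduction: −78 days → 5 November 2033.

November 5, 2033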